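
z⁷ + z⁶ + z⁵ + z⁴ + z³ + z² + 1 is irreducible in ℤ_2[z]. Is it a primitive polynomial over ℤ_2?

Yes

Write f(z) = z⁷ + z⁶ + z⁵ + z⁴ + z³ + z² + 1.
|GF(2^7)^×| = 2^7 − 1 = 127. Prime factorization: 127 = 127.
f is primitive ⇔ z has order 127 in GF(2)[z]/(f), i.e. z^(127/q) ≠ 1 for each prime q | 127.
z^(1) mod f = z.
None equal 1, so z has full order 127; f is primitive.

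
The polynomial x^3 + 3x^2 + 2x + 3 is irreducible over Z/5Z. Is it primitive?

Write f(x) = x^3 + 3x^2 + 2x + 3.
|GF(5^3)^×| = 5^3 − 1 = 124. Prime factorization: 124 = 2^2·31.
f is primitive ⇔ x has order 124 in GF(5)[x]/(f), i.e. x^(124/q) ≠ 1 for each prime q | 124.
x^(62) mod f = 4.
x^(4) mod f = 2x^2 + 3x + 4.
None equal 1, so x has full order 124; f is primitive.

Yes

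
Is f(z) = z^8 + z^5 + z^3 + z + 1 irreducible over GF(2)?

Check for roots in GF(2): f(0) = 1; f(1) = 1.
No roots, so no linear factors.
Monic irreducibles of degree 2 over GF(2): z^2 + z + 1.
None of them divide f (all give nonzero remainder).
Monic irreducibles of degree 3 over GF(2): z^3 + z + 1, z^3 + z^2 + 1.
None of them divide f (all give nonzero remainder).
Monic irreducibles of degree 4 over GF(2): z^4 + z + 1, z^4 + z^3 + 1, z^4 + z^3 + z^2 + z + 1.
None of them divide f (all give nonzero remainder).
No irreducible factor of degree ≤ 4 exists, so f is irreducible over GF(2).

Yes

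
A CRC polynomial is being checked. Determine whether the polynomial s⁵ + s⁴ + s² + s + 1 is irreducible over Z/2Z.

Yes

Write g(s) = s⁵ + s⁴ + s² + s + 1.
Check for roots in Z/2Z: g(0) = 1; g(1) = 1.
No roots, so no linear factors.
Monic irreducibles of degree 2 over GF(2): s² + s + 1.
None of them divide g (all give nonzero remainder).
No irreducible factor of degree ≤ 2 exists, so g is irreducible over GF(2).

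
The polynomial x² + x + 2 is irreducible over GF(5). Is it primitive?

Write f(x) = x² + x + 2.
|GF(5^2)^×| = 5^2 − 1 = 24. Prime factorization: 24 = 2^3·3.
f is primitive ⇔ x has order 24 in GF(5)[x]/(f), i.e. x^(24/q) ≠ 1 for each prime q | 24.
x^(12) mod f = 4.
x^(8) mod f = 3x + 1.
None equal 1, so x has full order 24; f is primitive.

Yes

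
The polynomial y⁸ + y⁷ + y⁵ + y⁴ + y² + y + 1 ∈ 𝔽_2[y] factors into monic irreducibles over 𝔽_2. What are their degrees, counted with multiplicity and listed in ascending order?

Write h(y) = y⁸ + y⁷ + y⁵ + y⁴ + y² + y + 1.
Roots in 𝔽_2: h(0) = 1; h(1) = 1.
Complete factorization: h(y) = (y² + y + 1)·(y³ + y² + 1)^2.
Factor degrees with multiplicity: 2 + 3 + 3 = 8.

2, 3, 3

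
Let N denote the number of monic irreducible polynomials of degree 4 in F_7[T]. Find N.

588

By the necklace-counting formula, N_7(4) = (1/4) Σ_{d|4} μ(4/d)·7^d.
Divisors of 4: 1, 2, 4; μ(4/d) for each: 0, -1, 1.
Σ = − 7^2 + 7^4 = 2352.
N = 2352/4 = 588.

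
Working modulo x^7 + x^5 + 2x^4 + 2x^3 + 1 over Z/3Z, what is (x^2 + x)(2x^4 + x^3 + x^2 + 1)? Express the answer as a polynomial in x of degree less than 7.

2x^6 + 2x^4 + x^3 + x^2 + x

Multiply in Z/3Z[x]: (x^2 + x)·(2x^4 + x^3 + x^2 + 1) = 2x^6 + 2x^4 + x^3 + x^2 + x.
Reduced: 2x^6 + 2x^4 + x^3 + x^2 + x.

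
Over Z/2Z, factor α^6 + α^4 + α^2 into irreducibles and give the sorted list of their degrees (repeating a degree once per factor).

Write h(α) = α^6 + α^4 + α^2.
Roots in Z/2Z: h(0) = 0 → root; h(1) = 1.
Linear factors from roots: (α).
Complete factorization: h(α) = (α)^2·(α^2 + α + 1)^2.
Factor degrees with multiplicity: 1 + 1 + 2 + 2 = 6.

1, 1, 2, 2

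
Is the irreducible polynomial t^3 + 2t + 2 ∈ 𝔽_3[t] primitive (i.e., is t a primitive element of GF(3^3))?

No

Write f(t) = t^3 + 2t + 2.
|GF(3^3)^×| = 3^3 − 1 = 26. Prime factorization: 26 = 2·13.
f is primitive ⇔ t has order 26 in GF(3)[t]/(f), i.e. t^(26/q) ≠ 1 for each prime q | 26.
t^(13) mod f = 1
t^(2) mod f = t^2.
Since t^(13) = 1, the order of t divides 13 < 26; not primitive.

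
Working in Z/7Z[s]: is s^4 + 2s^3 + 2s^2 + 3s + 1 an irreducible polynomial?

Write m(s) = s^4 + 2s^3 + 2s^2 + 3s + 1.
Check for roots in Z/7Z: m(0) = 1; m(1) = 2; m(2) = 5; m(3) = 2; m(4) = 2; m(5) = 3; m(6) = 6.
No roots, so no linear factors.
Degree-2 irreducible divisors: test the 21 monic irreducibles of degree 2 over GF(7).
None of them divide m (all give nonzero remainder).
No irreducible factor of degree ≤ 2 exists, so m is irreducible over GF(7).

Yes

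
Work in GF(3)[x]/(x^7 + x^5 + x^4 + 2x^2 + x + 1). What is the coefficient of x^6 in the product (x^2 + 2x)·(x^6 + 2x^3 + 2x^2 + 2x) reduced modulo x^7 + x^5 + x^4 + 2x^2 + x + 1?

Multiply in GF(3)[x]: (x^2 + 2x)·(x^6 + 2x^3 + 2x^2 + 2x) = x^8 + 2x^7 + 2x^5 + x^2.
Reduce using x^7 ≡ 2x^5 + 2x^4 + x^2 + 2x + 2 (mod x^7 + x^5 + x^4 + 2x^2 + x + 1).
Reduced: 2x^6 + 2x^5 + x^4 + x^3 + 2x^2 + 1.

2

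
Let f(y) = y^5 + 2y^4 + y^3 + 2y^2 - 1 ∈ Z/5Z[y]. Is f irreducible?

Check for roots in Z/5Z: f(0) = 4; f(1) = 0 → root; f(2) = 4; f(3) = 4; f(4) = 1.
f(1) = 0, so (y − 1) divides f(y); f is reducible.

No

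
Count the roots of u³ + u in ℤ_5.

Write f(u) = u³ + u.
Evaluate at each of the 5 elements of ℤ_5:
f(0) = 0 → root; f(1) = 2; f(2) = 0 → root; f(3) = 0 → root; f(4) = 3.
Roots: {0, 2, 3}.

3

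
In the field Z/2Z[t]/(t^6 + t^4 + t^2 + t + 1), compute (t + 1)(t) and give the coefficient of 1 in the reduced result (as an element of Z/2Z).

Multiply in Z/2Z[t]: (t + 1)·(t) = t^2 + t.
Reduced: t^2 + t.

0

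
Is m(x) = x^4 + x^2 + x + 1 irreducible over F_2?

Check for roots in F_2: m(0) = 1; m(1) = 0 → root.
m(1) = 0, so (x − 1) divides m(x); m is reducible.

No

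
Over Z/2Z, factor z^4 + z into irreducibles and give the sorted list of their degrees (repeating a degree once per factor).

1, 1, 2

Write h(z) = z^4 + z.
Roots in Z/2Z: h(0) = 0 → root; h(1) = 0 → root.
Linear factors from roots: (z), (z + 1).
Complete factorization: h(z) = (z)·(z + 1)·(z^2 + z + 1).
Factor degrees with multiplicity: 1 + 1 + 2 = 4.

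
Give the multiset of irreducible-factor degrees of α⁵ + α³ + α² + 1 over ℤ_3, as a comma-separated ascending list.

Write h(α) = α⁵ + α³ + α² + 1.
Roots in ℤ_3: h(0) = 1; h(1) = 1; h(2) = 0 → root.
Linear factors from roots: (α + 1).
Complete factorization: h(α) = (α + 1)^3·(α² + 1).
Factor degrees with multiplicity: 1 + 1 + 1 + 2 = 5.

1, 1, 1, 2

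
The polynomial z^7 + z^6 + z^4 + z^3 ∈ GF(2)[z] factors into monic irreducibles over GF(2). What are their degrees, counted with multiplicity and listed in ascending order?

1, 1, 1, 1, 1, 2

Write f(z) = z^7 + z^6 + z^4 + z^3.
Roots in GF(2): f(0) = 0 → root; f(1) = 0 → root.
Linear factors from roots: (z), (z + 1).
Complete factorization: f(z) = (z + 1)^2·(z)^3·(z^2 + z + 1).
Factor degrees with multiplicity: 1 + 1 + 1 + 1 + 1 + 2 = 7.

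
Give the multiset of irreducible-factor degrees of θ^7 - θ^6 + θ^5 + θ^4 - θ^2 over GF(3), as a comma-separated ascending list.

Write g(θ) = θ^7 - θ^6 + θ^5 + θ^4 - θ^2.
Roots in GF(3): g(0) = 0 → root; g(1) = 1; g(2) = 0 → root.
Linear factors from roots: (θ), (θ + 1).
Complete factorization: g(θ) = (θ + 1)·(θ)^2·(θ^2 + 1)·(θ^2 + θ - 1).
Factor degrees with multiplicity: 1 + 1 + 1 + 2 + 2 = 7.

1, 1, 1, 2, 2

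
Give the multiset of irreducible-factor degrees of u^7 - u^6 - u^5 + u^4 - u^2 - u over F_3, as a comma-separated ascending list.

1, 1, 2, 3

Write f(u) = u^7 - u^6 - u^5 + u^4 - u^2 - u.
Roots in F_3: f(0) = 0 → root; f(1) = 1; f(2) = 0 → root.
Linear factors from roots: (u), (u + 1).
Complete factorization: f(u) = (u)·(u + 1)·(u^2 + 1)·(u^3 + u^2 - 1).
Factor degrees with multiplicity: 1 + 1 + 2 + 3 = 7.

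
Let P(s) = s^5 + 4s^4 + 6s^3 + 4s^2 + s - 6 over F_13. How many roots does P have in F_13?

2

Evaluate at each of the 13 elements of F_13:
P(0) = 7; P(1) = 10; P(2) = 0 → root; P(3) = 8; P(4) = 11; P(5) = 0 → root; P(6) = 9; P(7) = 1; P(8) = 1; P(9) = 8; P(10) = 11; P(11) = 5; P(12) = 7.
Roots: {2, 5}.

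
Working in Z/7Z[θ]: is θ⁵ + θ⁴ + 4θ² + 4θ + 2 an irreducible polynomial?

Write m(θ) = θ⁵ + θ⁴ + 4θ² + 4θ + 2.
Check for roots in Z/7Z: m(0) = 2; m(1) = 5; m(2) = 4; m(3) = 3; m(4) = 4; m(5) = 1; m(6) = 2.
No roots, so no linear factors.
Degree-2 irreducible divisors: test the 21 monic irreducibles of degree 2 over GF(7).
None of them divide m (all give nonzero remainder).
No irreducible factor of degree ≤ 2 exists, so m is irreducible over GF(7).

Yes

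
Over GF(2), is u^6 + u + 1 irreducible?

Write m(u) = u^6 + u + 1.
Check for roots in GF(2): m(0) = 1; m(1) = 1.
No roots, so no linear factors.
Monic irreducibles of degree 2 over GF(2): u^2 + u + 1.
None of them divide m (all give nonzero remainder).
Monic irreducibles of degree 3 over GF(2): u^3 + u + 1, u^3 + u^2 + 1.
None of them divide m (all give nonzero remainder).
No irreducible factor of degree ≤ 3 exists, so m is irreducible over GF(2).

Yes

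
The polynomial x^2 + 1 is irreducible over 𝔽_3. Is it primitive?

No

Write f(x) = x^2 + 1.
|GF(3^2)^×| = 3^2 − 1 = 8. Prime factorization: 8 = 2^3.
f is primitive ⇔ x has order 8 in GF(3)[x]/(f), i.e. x^(8/q) ≠ 1 for each prime q | 8.
x^(4) mod f = 1
Since x^(4) = 1, the order of x divides 4 < 8; not primitive.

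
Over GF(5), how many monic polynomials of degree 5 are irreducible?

Gauss's count: N_{5}(5) = (1/5) Σ_{d|5} μ(5/d)·5^d.
Divisors of 5: 1, 5; μ(5/d) for each: -1, 1.
Σ = − 5^1 + 5^5 = 3120.
N = 3120/5 = 624.

624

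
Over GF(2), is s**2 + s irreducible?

No

Write m(s) = s**2 + s.
Check for roots in GF(2): m(0) = 0 → root; m(1) = 0 → root.
m(0) = 0, so (s) divides m(s); m is reducible.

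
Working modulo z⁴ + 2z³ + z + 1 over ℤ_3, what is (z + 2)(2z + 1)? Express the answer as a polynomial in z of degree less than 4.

2z^2 + 2z + 2

Multiply in ℤ_3[z]: (z + 2)·(2z + 1) = 2z² + 2z + 2.
Reduced: 2z² + 2z + 2.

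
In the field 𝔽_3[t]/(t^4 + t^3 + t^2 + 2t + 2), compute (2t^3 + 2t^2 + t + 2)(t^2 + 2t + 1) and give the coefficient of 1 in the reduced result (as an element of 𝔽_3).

Multiply in 𝔽_3[t]: (2t^3 + 2t^2 + t + 2)·(t^2 + 2t + 1) = 2t^5 + t^3 + 2t + 2.
Reduce using t^4 ≡ 2t^3 + 2t^2 + t + 1 (mod t^4 + t^3 + t^2 + 2t + 2).
Reduced: t^3 + t^2 + 2t.

0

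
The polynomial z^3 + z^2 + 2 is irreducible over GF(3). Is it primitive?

Write f(z) = z^3 + z^2 + 2.
|GF(3^3)^×| = 3^3 − 1 = 26. Prime factorization: 26 = 2·13.
f is primitive ⇔ z has order 26 in GF(3)[z]/(f), i.e. z^(26/q) ≠ 1 for each prime q | 26.
z^(13) mod f = 1
z^(2) mod f = z^2.
Since z^(13) = 1, the order of z divides 13 < 26; not primitive.

No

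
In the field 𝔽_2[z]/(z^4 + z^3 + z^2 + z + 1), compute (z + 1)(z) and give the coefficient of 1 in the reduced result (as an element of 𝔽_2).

Multiply in 𝔽_2[z]: (z + 1)·(z) = z^2 + z.
Reduced: z^2 + z.

0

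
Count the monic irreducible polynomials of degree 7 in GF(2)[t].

By the necklace-counting formula, N_2(7) = (1/7) Σ_{d|7} μ(7/d)·2^d.
Divisors of 7: 1, 7; μ(7/d) for each: -1, 1.
Σ = − 2^1 + 2^7 = 126.
N = 126/7 = 18.

18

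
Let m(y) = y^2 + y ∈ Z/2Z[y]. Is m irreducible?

Check for roots in Z/2Z: m(0) = 0 → root; m(1) = 0 → root.
m(0) = 0, so (y) divides m(y); m is reducible.

No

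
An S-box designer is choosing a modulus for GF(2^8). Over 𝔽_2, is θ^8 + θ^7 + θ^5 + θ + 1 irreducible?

Write g(θ) = θ^8 + θ^7 + θ^5 + θ + 1.
Check for roots in 𝔽_2: g(0) = 1; g(1) = 1.
No roots, so no linear factors.
Monic irreducibles of degree 2 over GF(2): θ^2 + θ + 1.
None of them divide g (all give nonzero remainder).
Monic irreducibles of degree 3 over GF(2): θ^3 + θ + 1, θ^3 + θ^2 + 1.
None of them divide g (all give nonzero remainder).
Monic irreducibles of degree 4 over GF(2): θ^4 + θ + 1, θ^4 + θ^3 + 1, θ^4 + θ^3 + θ^2 + θ + 1.
None of them divide g (all give nonzero remainder).
No irreducible factor of degree ≤ 4 exists, so g is irreducible over GF(2).

Yes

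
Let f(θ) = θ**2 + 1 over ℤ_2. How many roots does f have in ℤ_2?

1

Evaluate at each of the 2 elements of ℤ_2:
f(0) = 1; f(1) = 0 → root.
Roots: {1}.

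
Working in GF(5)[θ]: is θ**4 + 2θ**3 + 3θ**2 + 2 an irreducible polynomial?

Yes

Write m(θ) = θ**4 + 2θ**3 + 3θ**2 + 2.
Check for roots in GF(5): m(0) = 2; m(1) = 3; m(2) = 1; m(3) = 4; m(4) = 4.
No roots, so no linear factors.
Degree-2 irreducible divisors: test the 10 monic irreducibles of degree 2 over GF(5).
None of them divide m (all give nonzero remainder).
No irreducible factor of degree ≤ 2 exists, so m is irreducible over GF(5).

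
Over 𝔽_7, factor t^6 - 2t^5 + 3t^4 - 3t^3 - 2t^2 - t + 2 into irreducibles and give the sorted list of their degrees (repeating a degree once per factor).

1, 1, 2, 2

Write h(t) = t^6 - 2t^5 + 3t^4 - 3t^3 - 2t^2 - t + 2.
Linear factors from roots: (t + 3), (t + 2).
Complete factorization: h(t) = (t + 2)·(t + 3)·(t^2 + 3t + 1)·(t^2 - 3t - 2).
Factor degrees with multiplicity: 1 + 1 + 2 + 2 = 6.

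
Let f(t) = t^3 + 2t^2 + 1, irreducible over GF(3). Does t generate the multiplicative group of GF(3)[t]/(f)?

Yes

|GF(3^3)^×| = 3^3 − 1 = 26. Prime factorization: 26 = 2·13.
f is primitive ⇔ t has order 26 in GF(3)[t]/(f), i.e. t^(26/q) ≠ 1 for each prime q | 26.
t^(13) mod f = 2.
t^(2) mod f = t^2.
None equal 1, so t has full order 26; f is primitive.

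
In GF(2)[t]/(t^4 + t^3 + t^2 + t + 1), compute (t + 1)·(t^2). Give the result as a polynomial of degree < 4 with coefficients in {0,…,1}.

t^3 + t^2

Multiply in GF(2)[t]: (t + 1)·(t^2) = t^3 + t^2.
Reduced: t^3 + t^2.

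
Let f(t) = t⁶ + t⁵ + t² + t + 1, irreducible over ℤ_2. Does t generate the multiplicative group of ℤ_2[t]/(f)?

Yes

|GF(2^6)^×| = 2^6 − 1 = 63. Prime factorization: 63 = 3^2·7.
f is primitive ⇔ t has order 63 in GF(2)[t]/(f), i.e. t^(63/q) ≠ 1 for each prime q | 63.
t^(21) mod f = t⁵ + t³ + t².
t^(9) mod f = t³ + t² + 1.
None equal 1, so t has full order 63; f is primitive.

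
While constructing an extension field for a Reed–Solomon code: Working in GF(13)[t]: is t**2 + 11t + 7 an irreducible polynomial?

Yes

Write P(t) = t**2 + 11t + 7.
Check each element of GF(13) for a root: P(0)=7, P(1)=6, P(2)=7, P(3)=10, P(4)=2, P(5)=9, P(6)=5, P(7)=3, P(8)=3, P(9)=5, P(10)=9, P(11)=2, P(12)=10.
No roots. A degree-2 polynomial over a field with no linear factor is irreducible.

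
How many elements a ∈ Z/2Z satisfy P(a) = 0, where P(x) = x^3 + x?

2

Evaluate at each of the 2 elements of Z/2Z:
P(0) = 0 → root; P(1) = 0 → root.
Roots: {0, 1}.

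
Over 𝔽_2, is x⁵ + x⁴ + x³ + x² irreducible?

No

Write f(x) = x⁵ + x⁴ + x³ + x².
Check for roots in 𝔽_2: f(0) = 0 → root; f(1) = 0 → root.
f(0) = 0, so (x) divides f(x); f is reducible.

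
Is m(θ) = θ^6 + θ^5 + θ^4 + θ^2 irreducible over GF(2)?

No

Check for roots in GF(2): m(0) = 0 → root; m(1) = 0 → root.
m(0) = 0, so (θ) divides m(θ); m is reducible.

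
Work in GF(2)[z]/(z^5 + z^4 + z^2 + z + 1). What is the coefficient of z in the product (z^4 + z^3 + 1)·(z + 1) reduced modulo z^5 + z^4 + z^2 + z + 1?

Multiply in GF(2)[z]: (z^4 + z^3 + 1)·(z + 1) = z^5 + z^3 + z + 1.
Reduce using z^5 ≡ z^4 + z^2 + z + 1 (mod z^5 + z^4 + z^2 + z + 1).
Reduced: z^4 + z^3 + z^2.

0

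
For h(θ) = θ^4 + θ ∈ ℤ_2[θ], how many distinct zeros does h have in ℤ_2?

Evaluate at each of the 2 elements of ℤ_2:
h(0) = 0 → root; h(1) = 0 → root.
Roots: {0, 1}.

2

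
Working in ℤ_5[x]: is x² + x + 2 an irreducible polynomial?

Write g(x) = x² + x + 2.
Check for roots in ℤ_5: g(0) = 2; g(1) = 4; g(2) = 3; g(3) = 4; g(4) = 2.
No roots. A degree-2 polynomial over a field with no linear factor is irreducible.

Yes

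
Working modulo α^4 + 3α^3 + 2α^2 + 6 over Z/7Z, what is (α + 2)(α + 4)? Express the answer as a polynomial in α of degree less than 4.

Multiply in Z/7Z[α]: (α + 2)·(α + 4) = α^2 + 6α + 1.
Reduced: α^2 + 6α + 1.

α^2 + 6α + 1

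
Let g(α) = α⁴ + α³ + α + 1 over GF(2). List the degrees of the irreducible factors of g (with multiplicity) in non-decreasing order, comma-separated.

1, 1, 2

Roots in GF(2): g(0) = 1; g(1) = 0 → root.
Linear factors from roots: (α + 1).
Complete factorization: g(α) = (α + 1)^2·(α² + α + 1).
Factor degrees with multiplicity: 1 + 1 + 2 = 4.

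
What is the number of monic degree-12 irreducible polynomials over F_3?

44220

Gauss's count: N_{3}(12) = (1/12) Σ_{d|12} μ(12/d)·3^d.
Divisors of 12: 1, 2, 3, 4, 6, 12; μ(12/d) for each: 0, 1, 0, -1, -1, 1.
Σ = 3^2 − 3^4 − 3^6 + 3^12 = 530640.
N = 530640/12 = 44220.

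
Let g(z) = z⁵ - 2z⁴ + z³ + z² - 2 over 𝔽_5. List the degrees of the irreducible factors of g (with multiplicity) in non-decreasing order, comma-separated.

Roots in 𝔽_5: g(0) = 3; g(1) = 4; g(2) = 0 → root; g(3) = 0 → root; g(4) = 0 → root.
Linear factors from roots: (z - 2), (z + 2), (z + 1).
Complete factorization: g(z) = (z + 1)·(z + 2)·(z - 2)·(z² + 2z - 2).
Factor degrees with multiplicity: 1 + 1 + 1 + 2 = 5.

1, 1, 1, 2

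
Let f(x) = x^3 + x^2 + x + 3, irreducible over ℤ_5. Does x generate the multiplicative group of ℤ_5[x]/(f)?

|GF(5^3)^×| = 5^3 − 1 = 124. Prime factorization: 124 = 2^2·31.
f is primitive ⇔ x has order 124 in GF(5)[x]/(f), i.e. x^(124/q) ≠ 1 for each prime q | 124.
x^(62) mod f = 4.
x^(4) mod f = 3x + 3.
None equal 1, so x has full order 124; f is primitive.

Yes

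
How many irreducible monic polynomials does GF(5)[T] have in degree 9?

Gauss's count: N_{5}(9) = (1/9) Σ_{d|9} μ(9/d)·5^d.
Divisors of 9: 1, 3, 9; μ(9/d) for each: 0, -1, 1.
Σ = − 5^3 + 5^9 = 1953000.
N = 1953000/9 = 217000.

217000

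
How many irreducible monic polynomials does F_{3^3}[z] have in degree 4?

132678

The number of monic irreducibles of degree 4 over GF(27) is (1/4)·Σ_{d∣4} μ(4/d) 27^d.
Divisors of 4: 1, 2, 4; μ(4/d) for each: 0, -1, 1.
Σ = − 27^2 + 27^4 = 530712.
N = 530712/4 = 132678.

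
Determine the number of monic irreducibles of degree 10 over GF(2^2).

By the necklace-counting formula, N_4(10) = (1/10) Σ_{d|10} μ(10/d)·4^d.
Divisors of 10: 1, 2, 5, 10; μ(10/d) for each: 1, -1, -1, 1.
Σ = 4^1 − 4^2 − 4^5 + 4^10 = 1047540.
N = 1047540/10 = 104754.

104754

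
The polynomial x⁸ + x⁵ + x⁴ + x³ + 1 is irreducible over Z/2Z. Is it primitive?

Write f(x) = x⁸ + x⁵ + x⁴ + x³ + 1.
|GF(2^8)^×| = 2^8 − 1 = 255. Prime factorization: 255 = 3·5·17.
f is primitive ⇔ x has order 255 in GF(2)[x]/(f), i.e. x^(255/q) ≠ 1 for each prime q | 255.
x^(85) mod f = 1
x^(51) mod f = 1
x^(15) mod f = x⁶ + x³ + x² + x.
Since x^(85) = 1, the order of x divides 85 < 255; not primitive.

No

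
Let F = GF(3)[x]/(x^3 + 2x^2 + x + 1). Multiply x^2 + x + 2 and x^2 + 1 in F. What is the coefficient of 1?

0

Multiply in GF(3)[x]: (x^2 + x + 2)·(x^2 + 1) = x^4 + x^3 + x + 2.
Reduce using x^3 ≡ x^2 + 2x + 2 (mod x^3 + 2x^2 + x + 1).
Reduced: x^2 + x.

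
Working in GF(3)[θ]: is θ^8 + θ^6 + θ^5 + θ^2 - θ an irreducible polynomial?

No

Write f(θ) = θ^8 + θ^6 + θ^5 + θ^2 - θ.
Check for roots in GF(3): f(0) = 0 → root; f(1) = 0 → root; f(2) = 0 → root.
f(0) = 0, so (θ) divides f(θ); f is reducible.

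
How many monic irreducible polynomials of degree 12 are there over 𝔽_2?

335

x^(2^12) − x is the product of all monic irreducibles of degree dividing 12; Möbius inversion gives N = (1/12) Σ μ(12/d)·2^d.
Divisors of 12: 1, 2, 3, 4, 6, 12; μ(12/d) for each: 0, 1, 0, -1, -1, 1.
Σ = 2^2 − 2^4 − 2^6 + 2^12 = 4020.
N = 4020/12 = 335.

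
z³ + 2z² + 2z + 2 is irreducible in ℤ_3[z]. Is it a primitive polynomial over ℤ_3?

Write f(z) = z³ + 2z² + 2z + 2.
|GF(3^3)^×| = 3^3 − 1 = 26. Prime factorization: 26 = 2·13.
f is primitive ⇔ z has order 26 in GF(3)[z]/(f), i.e. z^(26/q) ≠ 1 for each prime q | 26.
z^(13) mod f = 1
z^(2) mod f = z².
Since z^(13) = 1, the order of z divides 13 < 26; not primitive.

No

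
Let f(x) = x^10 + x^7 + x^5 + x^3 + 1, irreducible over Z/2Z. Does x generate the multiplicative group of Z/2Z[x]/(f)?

|GF(2^10)^×| = 2^10 − 1 = 1023. Prime factorization: 1023 = 3·11·31.
f is primitive ⇔ x has order 1023 in GF(2)[x]/(f), i.e. x^(1023/q) ≠ 1 for each prime q | 1023.
x^(341) mod f = x^8 + x^6 + x^4 + x.
x^(93) mod f = x^9 + x^7 + x^6 + x^4 + x + 1.
x^(33) mod f = 1
Since x^(33) = 1, the order of x divides 33 < 1023; not primitive.

No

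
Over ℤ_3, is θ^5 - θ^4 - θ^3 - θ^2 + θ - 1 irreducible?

Write P(θ) = θ^5 - θ^4 - θ^3 - θ^2 + θ - 1.
Check for roots in ℤ_3: P(0) = 2; P(1) = 1; P(2) = 2.
No roots, so no linear factors.
Monic irreducibles of degree 2 over GF(3): θ^2 + 1, θ^2 + θ - 1, θ^2 - θ - 1.
None of them divide P (all give nonzero remainder).
No irreducible factor of degree ≤ 2 exists, so P is irreducible over GF(3).

Yes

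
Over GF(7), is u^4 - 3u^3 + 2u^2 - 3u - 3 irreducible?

Write h(u) = u^4 - 3u^3 + 2u^2 - 3u - 3.
Check for roots in GF(7): h(0) = 4; h(1) = 1; h(2) = 5; h(3) = 6; h(4) = 4; h(5) = 2; h(6) = 6.
No roots, so no linear factors.
Degree-2 irreducible divisors: test the 21 monic irreducibles of degree 2 over GF(7).
None of them divide h (all give nonzero remainder).
No irreducible factor of degree ≤ 2 exists, so h is irreducible over GF(7).

Yes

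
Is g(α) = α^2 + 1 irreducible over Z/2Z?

No

Check for roots in Z/2Z: g(0) = 1; g(1) = 0 → root.
g(1) = 0, so (α − 1) divides g(α); g is reducible.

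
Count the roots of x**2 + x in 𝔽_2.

Write h(x) = x**2 + x.
Evaluate at each of the 2 elements of 𝔽_2:
h(0) = 0 → root; h(1) = 0 → root.
Roots: {0, 1}.

2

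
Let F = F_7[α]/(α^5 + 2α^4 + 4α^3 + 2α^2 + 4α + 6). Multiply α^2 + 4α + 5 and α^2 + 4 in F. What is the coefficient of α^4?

Multiply in F_7[α]: (α^2 + 4α + 5)·(α^2 + 4) = α^4 + 4α^3 + 2α^2 + 2α + 6.
Reduced: α^4 + 4α^3 + 2α^2 + 2α + 6.

1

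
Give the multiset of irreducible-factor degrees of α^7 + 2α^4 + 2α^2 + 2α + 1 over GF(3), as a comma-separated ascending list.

7

Write f(α) = α^7 + 2α^4 + 2α^2 + 2α + 1.
Roots in GF(3): f(0) = 1; f(1) = 2; f(2) = 2.
Complete factorization: f(α) = (α^7 + 2α^4 + 2α^2 + 2α + 1).
Factor degrees with multiplicity: 7 = 7.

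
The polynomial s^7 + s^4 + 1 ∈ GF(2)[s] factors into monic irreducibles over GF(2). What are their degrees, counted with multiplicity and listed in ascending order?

7

Write g(s) = s^7 + s^4 + 1.
Roots in GF(2): g(0) = 1; g(1) = 1.
Complete factorization: g(s) = (s^7 + s^4 + 1).
Factor degrees with multiplicity: 7 = 7.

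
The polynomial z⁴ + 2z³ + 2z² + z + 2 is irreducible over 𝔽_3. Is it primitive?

Write f(z) = z⁴ + 2z³ + 2z² + z + 2.
|GF(3^4)^×| = 3^4 − 1 = 80. Prime factorization: 80 = 2^4·5.
f is primitive ⇔ z has order 80 in GF(3)[z]/(f), i.e. z^(80/q) ≠ 1 for each prime q | 80.
z^(40) mod f = 2.
z^(16) mod f = z² + 2z.
None equal 1, so z has full order 80; f is primitive.

Yes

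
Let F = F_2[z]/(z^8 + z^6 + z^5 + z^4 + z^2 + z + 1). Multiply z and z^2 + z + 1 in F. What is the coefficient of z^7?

0

Multiply in F_2[z]: (z)·(z^2 + z + 1) = z^3 + z^2 + z.
Reduced: z^3 + z^2 + z.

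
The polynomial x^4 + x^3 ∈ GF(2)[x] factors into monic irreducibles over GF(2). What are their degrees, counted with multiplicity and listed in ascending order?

Write h(x) = x^4 + x^3.
Roots in GF(2): h(0) = 0 → root; h(1) = 0 → root.
Linear factors from roots: (x), (x + 1).
Complete factorization: h(x) = (x + 1)·(x)^3.
Factor degrees with multiplicity: 1 + 1 + 1 + 1 = 4.

1, 1, 1, 1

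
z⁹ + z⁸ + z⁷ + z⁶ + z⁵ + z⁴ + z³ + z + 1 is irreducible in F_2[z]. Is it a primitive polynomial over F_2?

Write f(z) = z⁹ + z⁸ + z⁷ + z⁶ + z⁵ + z⁴ + z³ + z + 1.
|GF(2^9)^×| = 2^9 − 1 = 511. Prime factorization: 511 = 7·73.
f is primitive ⇔ z has order 511 in GF(2)[z]/(f), i.e. z^(511/q) ≠ 1 for each prime q | 511.
z^(73) mod f = z⁶ + z⁵ + z².
z^(7) mod f = z⁷.
None equal 1, so z has full order 511; f is primitive.

Yes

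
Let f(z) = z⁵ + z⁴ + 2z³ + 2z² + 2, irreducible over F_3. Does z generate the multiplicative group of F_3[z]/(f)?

|GF(3^5)^×| = 3^5 − 1 = 242. Prime factorization: 242 = 2·11^2.
f is primitive ⇔ z has order 242 in GF(3)[z]/(f), i.e. z^(242/q) ≠ 1 for each prime q | 242.
z^(121) mod f = 1
z^(22) mod f = z⁴ + 2z³ + z² + 1.
Since z^(121) = 1, the order of z divides 121 < 242; not primitive.

No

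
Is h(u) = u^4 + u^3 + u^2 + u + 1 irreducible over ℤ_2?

Check for roots in ℤ_2: h(0) = 1; h(1) = 1.
No roots, so no linear factors.
Monic irreducibles of degree 2 over GF(2): u^2 + u + 1.
None of them divide h (all give nonzero remainder).
No irreducible factor of degree ≤ 2 exists, so h is irreducible over GF(2).

Yes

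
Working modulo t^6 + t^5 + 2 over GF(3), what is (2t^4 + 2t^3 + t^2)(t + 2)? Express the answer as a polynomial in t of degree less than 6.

2t^5 + 2t^3 + 2t^2

Multiply in GF(3)[t]: (2t^4 + 2t^3 + t^2)·(t + 2) = 2t^5 + 2t^3 + 2t^2.
Reduced: 2t^5 + 2t^3 + 2t^2.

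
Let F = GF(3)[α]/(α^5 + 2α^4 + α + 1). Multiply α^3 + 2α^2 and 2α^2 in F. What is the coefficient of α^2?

0

Multiply in GF(3)[α]: (α^3 + 2α^2)·(2α^2) = 2α^5 + α^4.
Reduce using α^5 ≡ α^4 + 2α + 2 (mod α^5 + 2α^4 + α + 1).
Reduced: α + 1.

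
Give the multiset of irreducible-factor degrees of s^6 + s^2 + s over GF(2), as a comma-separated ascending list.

1, 2, 3

Write h(s) = s^6 + s^2 + s.
Roots in GF(2): h(0) = 0 → root; h(1) = 1.
Linear factors from roots: (s).
Complete factorization: h(s) = (s)·(s^2 + s + 1)·(s^3 + s^2 + 1).
Factor degrees with multiplicity: 1 + 2 + 3 = 6.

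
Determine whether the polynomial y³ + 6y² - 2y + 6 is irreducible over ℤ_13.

No

Write h(y) = y³ + 6y² - 2y + 6.
Check each element of ℤ_13 for a root: h(0)=6, h(1)=11, h(2)=8, h(3)=3, h(4)=2, h(5)=11, h(6)=10, h(7)=5, h(8)=2, h(9)=7, h(10)=0, h(11)=0, h(12)=0.
h(10) = 0, so (y − 10) divides h(y); h is reducible.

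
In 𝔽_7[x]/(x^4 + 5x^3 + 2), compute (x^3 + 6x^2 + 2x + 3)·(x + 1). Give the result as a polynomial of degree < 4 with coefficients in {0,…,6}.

Multiply in 𝔽_7[x]: (x^3 + 6x^2 + 2x + 3)·(x + 1) = x^4 + x^2 + 5x + 3.
Reduce using x^4 ≡ 2x^3 + 5 (mod x^4 + 5x^3 + 2).
Reduced: 2x^3 + x^2 + 5x + 1.

2x^3 + x^2 + 5x + 1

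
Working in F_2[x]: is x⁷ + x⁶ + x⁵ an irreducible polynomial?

Write f(x) = x⁷ + x⁶ + x⁵.
Check for roots in F_2: f(0) = 0 → root; f(1) = 1.
f(0) = 0, so (x) divides f(x); f is reducible.

No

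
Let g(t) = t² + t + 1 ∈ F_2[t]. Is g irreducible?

Yes

Check for roots in F_2: g(0) = 1; g(1) = 1.
No roots. A degree-2 polynomial over a field with no linear factor is irreducible.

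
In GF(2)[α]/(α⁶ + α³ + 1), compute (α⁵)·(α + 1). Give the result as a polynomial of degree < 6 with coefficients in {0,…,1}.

Multiply in GF(2)[α]: (α⁵)·(α + 1) = α⁶ + α⁵.
Reduce using α⁶ ≡ α³ + 1 (mod α⁶ + α³ + 1).
Reduced: α⁵ + α³ + 1.

α^5 + α^3 + 1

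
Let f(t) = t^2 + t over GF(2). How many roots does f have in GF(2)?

Evaluate at each of the 2 elements of GF(2):
f(0) = 0 → root; f(1) = 0 → root.
Roots: {0, 1}.

2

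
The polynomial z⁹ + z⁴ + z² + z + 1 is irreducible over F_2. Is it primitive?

No

Write f(z) = z⁹ + z⁴ + z² + z + 1.
|GF(2^9)^×| = 2^9 − 1 = 511. Prime factorization: 511 = 7·73.
f is primitive ⇔ z has order 511 in GF(2)[z]/(f), i.e. z^(511/q) ≠ 1 for each prime q | 511.
z^(73) mod f = 1
z^(7) mod f = z⁷.
Since z^(73) = 1, the order of z divides 73 < 511; not primitive.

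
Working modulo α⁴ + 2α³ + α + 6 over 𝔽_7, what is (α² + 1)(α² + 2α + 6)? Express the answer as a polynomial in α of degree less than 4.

α

Multiply in 𝔽_7[α]: (α² + 1)·(α² + 2α + 6) = α⁴ + 2α³ + 2α + 6.
Reduce using α⁴ ≡ 5α³ + 6α + 1 (mod α⁴ + 2α³ + α + 6).
Reduced: α.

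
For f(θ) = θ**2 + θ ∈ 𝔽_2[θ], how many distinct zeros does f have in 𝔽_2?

2

Evaluate at each of the 2 elements of 𝔽_2:
f(0) = 0 → root; f(1) = 0 → root.
Roots: {0, 1}.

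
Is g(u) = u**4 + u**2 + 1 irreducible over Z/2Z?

No

Check for roots in Z/2Z: g(0) = 1; g(1) = 1.
No roots, so no linear factors.
Monic irreducibles of degree 2 over GF(2): u**2 + u + 1.
u**2 + u + 1 divides g: g(u) = (u**2 + u + 1)·(u**2 + u + 1).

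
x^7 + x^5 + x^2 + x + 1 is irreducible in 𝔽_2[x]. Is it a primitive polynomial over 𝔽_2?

Write f(x) = x^7 + x^5 + x^2 + x + 1.
|GF(2^7)^×| = 2^7 − 1 = 127. Prime factorization: 127 = 127.
f is primitive ⇔ x has order 127 in GF(2)[x]/(f), i.e. x^(127/q) ≠ 1 for each prime q | 127.
x^(1) mod f = x.
None equal 1, so x has full order 127; f is primitive.

Yes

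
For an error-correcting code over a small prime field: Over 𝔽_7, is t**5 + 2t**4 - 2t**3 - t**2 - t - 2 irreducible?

Write P(t) = t**5 + 2t**4 - 2t**3 - t**2 - t - 2.
Check for roots in 𝔽_7: P(0) = 5; P(1) = 4; P(2) = 5; P(3) = 1; P(4) = 0 → root; P(5) = 5; P(6) = 1.
P(4) = 0, so (t − 4) divides P(t); P is reducible.

No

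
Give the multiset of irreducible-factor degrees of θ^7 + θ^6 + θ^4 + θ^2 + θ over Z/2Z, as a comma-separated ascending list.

Write h(θ) = θ^7 + θ^6 + θ^4 + θ^2 + θ.
Roots in Z/2Z: h(0) = 0 → root; h(1) = 1.
Linear factors from roots: (θ).
Complete factorization: h(θ) = (θ)·(θ^2 + θ + 1)^3.
Factor degrees with multiplicity: 1 + 2 + 2 + 2 = 7.

1, 2, 2, 2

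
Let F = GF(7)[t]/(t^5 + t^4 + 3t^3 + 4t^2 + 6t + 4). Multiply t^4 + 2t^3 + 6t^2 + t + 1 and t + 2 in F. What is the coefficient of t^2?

Multiply in GF(7)[t]: (t^4 + 2t^3 + 6t^2 + t + 1)·(t + 2) = t^5 + 4t^4 + 3t^3 + 6t^2 + 3t + 2.
Reduce using t^5 ≡ 6t^4 + 4t^3 + 3t^2 + t + 3 (mod t^5 + t^4 + 3t^3 + 4t^2 + 6t + 4).
Reduced: 3t^4 + 2t^2 + 4t + 5.

2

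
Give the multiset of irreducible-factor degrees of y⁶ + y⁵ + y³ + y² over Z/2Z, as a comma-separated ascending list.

Write f(y) = y⁶ + y⁵ + y³ + y².
Roots in Z/2Z: f(0) = 0 → root; f(1) = 0 → root.
Linear factors from roots: (y), (y + 1).
Complete factorization: f(y) = (y)^2·(y + 1)^2·(y² + y + 1).
Factor degrees with multiplicity: 1 + 1 + 1 + 1 + 2 = 6.

1, 1, 1, 1, 2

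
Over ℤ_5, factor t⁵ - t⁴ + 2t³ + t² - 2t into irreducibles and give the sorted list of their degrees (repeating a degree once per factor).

Write g(t) = t⁵ - t⁴ + 2t³ + t² - 2t.
Roots in ℤ_5: g(0) = 0 → root; g(1) = 1; g(2) = 2; g(3) = 4; g(4) = 4.
Linear factors from roots: (t).
Complete factorization: g(t) = (t)·(t² + t + 1)·(t² - 2t - 2).
Factor degrees with multiplicity: 1 + 2 + 2 = 5.

1, 2, 2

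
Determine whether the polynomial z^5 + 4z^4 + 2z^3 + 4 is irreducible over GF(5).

No

Write P(z) = z^5 + 4z^4 + 2z^3 + 4.
Check for roots in GF(5): P(0) = 4; P(1) = 1; P(2) = 1; P(3) = 0 → root; P(4) = 0 → root.
P(3) = 0, so (z − 3) divides P(z); P is reducible.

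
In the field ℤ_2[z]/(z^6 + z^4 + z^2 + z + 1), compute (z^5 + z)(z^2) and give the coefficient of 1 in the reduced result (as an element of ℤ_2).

Multiply in ℤ_2[z]: (z^5 + z)·(z^2) = z^7 + z^3.
Reduce using z^6 ≡ z^4 + z^2 + z + 1 (mod z^6 + z^4 + z^2 + z + 1).
Reduced: z^5 + z^2 + z.

0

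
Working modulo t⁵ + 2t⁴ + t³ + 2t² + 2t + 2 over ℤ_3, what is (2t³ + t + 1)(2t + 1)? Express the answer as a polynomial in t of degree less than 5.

Multiply in ℤ_3[t]: (2t³ + t + 1)·(2t + 1) = t⁴ + 2t³ + 2t² + 1.
Reduced: t⁴ + 2t³ + 2t² + 1.

t^4 + 2t^3 + 2t^2 + 1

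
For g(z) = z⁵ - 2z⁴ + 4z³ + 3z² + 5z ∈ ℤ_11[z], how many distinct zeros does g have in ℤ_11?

5

Evaluate at each of the 11 elements of ℤ_11:
g(0) = 0 → root; g(1) = 0 → root; g(2) = 10; g(3) = 0 → root; g(4) = 0 → root; g(5) = 0 → root; g(6) = 4; g(7) = 7; g(8) = 5; g(9) = 5; g(10) = 2.
Roots: {0, 1, 3, 4, 5}.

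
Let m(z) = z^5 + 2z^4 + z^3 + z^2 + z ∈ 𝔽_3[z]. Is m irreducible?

Check for roots in 𝔽_3: m(0) = 0 → root; m(1) = 0 → root; m(2) = 0 → root.
m(0) = 0, so (z) divides m(z); m is reducible.

No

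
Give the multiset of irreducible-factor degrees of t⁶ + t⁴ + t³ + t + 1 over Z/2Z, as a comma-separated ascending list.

Write h(t) = t⁶ + t⁴ + t³ + t + 1.
Roots in Z/2Z: h(0) = 1; h(1) = 1.
Complete factorization: h(t) = (t⁶ + t⁴ + t³ + t + 1).
Factor degrees with multiplicity: 6 = 6.

6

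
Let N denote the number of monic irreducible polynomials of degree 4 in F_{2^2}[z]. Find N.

60

The number of monic irreducibles of degree 4 over GF(4) is (1/4)·Σ_{d∣4} μ(4/d) 4^d.
Divisors of 4: 1, 2, 4; μ(4/d) for each: 0, -1, 1.
Σ = − 4^2 + 4^4 = 240.
N = 240/4 = 60.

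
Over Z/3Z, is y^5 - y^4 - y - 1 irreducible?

Yes

Write h(y) = y^5 - y^4 - y - 1.
Check for roots in Z/3Z: h(0) = 2; h(1) = 1; h(2) = 1.
No roots, so no linear factors.
Monic irreducibles of degree 2 over GF(3): y^2 + 1, y^2 + y - 1, y^2 - y - 1.
None of them divide h (all give nonzero remainder).
No irreducible factor of degree ≤ 2 exists, so h is irreducible over GF(3).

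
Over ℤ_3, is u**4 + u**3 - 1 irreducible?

Write h(u) = u**4 + u**3 - 1.
Check for roots in ℤ_3: h(0) = 2; h(1) = 1; h(2) = 2.
No roots, so no linear factors.
Monic irreducibles of degree 2 over GF(3): u**2 + 1, u**2 + u - 1, u**2 - u - 1.
None of them divide h (all give nonzero remainder).
No irreducible factor of degree ≤ 2 exists, so h is irreducible over GF(3).

Yes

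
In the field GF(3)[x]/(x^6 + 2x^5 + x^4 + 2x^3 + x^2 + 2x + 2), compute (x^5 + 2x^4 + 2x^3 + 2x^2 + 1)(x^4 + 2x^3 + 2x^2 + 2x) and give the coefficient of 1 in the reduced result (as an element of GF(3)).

2

Multiply in GF(3)[x]: (x^5 + 2x^4 + 2x^3 + 2x^2 + 1)·(x^4 + 2x^3 + 2x^2 + 2x) = x^9 + x^8 + 2x^7 + 2x^2 + 2x.
Reduce using x^6 ≡ x^5 + 2x^4 + x^3 + 2x^2 + x + 1 (mod x^6 + 2x^5 + x^4 + 2x^3 + x^2 + 2x + 2).
Reduced: 2x^3 + 2x^2 + x + 2.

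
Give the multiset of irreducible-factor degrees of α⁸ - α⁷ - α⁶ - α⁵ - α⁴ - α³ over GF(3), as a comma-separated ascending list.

Write f(α) = α⁸ - α⁷ - α⁶ - α⁵ - α⁴ - α³.
Roots in GF(3): f(0) = 0 → root; f(1) = 2; f(2) = 2.
Linear factors from roots: (α).
Complete factorization: f(α) = (α)^3·(α² + α - 1)·(α³ + α² - α + 1).
Factor degrees with multiplicity: 1 + 1 + 1 + 2 + 3 = 8.

1, 1, 1, 2, 3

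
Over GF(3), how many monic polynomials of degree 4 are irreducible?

The number of monic irreducibles of degree 4 over GF(3) is (1/4)·Σ_{d∣4} μ(4/d) 3^d.
Divisors of 4: 1, 2, 4; μ(4/d) for each: 0, -1, 1.
Σ = − 3^2 + 3^4 = 72.
N = 72/4 = 18.

18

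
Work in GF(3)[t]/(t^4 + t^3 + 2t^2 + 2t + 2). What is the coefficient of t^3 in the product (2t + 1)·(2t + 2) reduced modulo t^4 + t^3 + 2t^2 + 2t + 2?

0

Multiply in GF(3)[t]: (2t + 1)·(2t + 2) = t^2 + 2.
Reduced: t^2 + 2.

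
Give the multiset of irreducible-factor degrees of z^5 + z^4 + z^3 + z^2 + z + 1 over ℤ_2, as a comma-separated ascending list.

Write g(z) = z^5 + z^4 + z^3 + z^2 + z + 1.
Roots in ℤ_2: g(0) = 1; g(1) = 0 → root.
Linear factors from roots: (z + 1).
Complete factorization: g(z) = (z + 1)·(z^2 + z + 1)^2.
Factor degrees with multiplicity: 1 + 2 + 2 = 5.

1, 2, 2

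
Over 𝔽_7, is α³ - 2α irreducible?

Write f(α) = α³ - 2α.
Check for roots in 𝔽_7: f(0) = 0 → root; f(1) = 6; f(2) = 4; f(3) = 0 → root; f(4) = 0 → root; f(5) = 3; f(6) = 1.
f(0) = 0, so (α) divides f(α); f is reducible.

No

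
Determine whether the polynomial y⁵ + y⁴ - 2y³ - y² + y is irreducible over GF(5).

No

Write g(y) = y⁵ + y⁴ - 2y³ - y² + y.
Check for roots in GF(5): g(0) = 0 → root; g(1) = 0 → root; g(2) = 0 → root; g(3) = 4; g(4) = 0 → root.
g(0) = 0, so (y) divides g(y); g is reducible.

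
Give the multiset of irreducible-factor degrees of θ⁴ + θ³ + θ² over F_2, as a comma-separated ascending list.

Write g(θ) = θ⁴ + θ³ + θ².
Roots in F_2: g(0) = 0 → root; g(1) = 1.
Linear factors from roots: (θ).
Complete factorization: g(θ) = (θ)^2·(θ² + θ + 1).
Factor degrees with multiplicity: 1 + 1 + 2 = 4.

1, 1, 2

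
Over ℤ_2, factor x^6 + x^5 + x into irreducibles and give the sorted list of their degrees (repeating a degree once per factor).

Write h(x) = x^6 + x^5 + x.
Roots in ℤ_2: h(0) = 0 → root; h(1) = 1.
Linear factors from roots: (x).
Complete factorization: h(x) = (x)·(x^2 + x + 1)·(x^3 + x + 1).
Factor degrees with multiplicity: 1 + 2 + 3 = 6.

1, 2, 3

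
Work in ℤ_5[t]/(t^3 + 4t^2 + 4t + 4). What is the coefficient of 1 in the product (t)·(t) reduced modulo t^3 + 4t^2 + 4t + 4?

0

Multiply in ℤ_5[t]: (t)·(t) = t^2.
Reduced: t^2.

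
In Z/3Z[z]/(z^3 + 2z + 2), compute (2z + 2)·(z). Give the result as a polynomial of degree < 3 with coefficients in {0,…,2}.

Multiply in Z/3Z[z]: (2z + 2)·(z) = 2z^2 + 2z.
Reduced: 2z^2 + 2z.

2z^2 + 2z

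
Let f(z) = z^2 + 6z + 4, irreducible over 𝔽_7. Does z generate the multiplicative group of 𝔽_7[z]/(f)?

No

|GF(7^2)^×| = 7^2 − 1 = 48. Prime factorization: 48 = 2^4·3.
f is primitive ⇔ z has order 48 in GF(7)[z]/(f), i.e. z^(48/q) ≠ 1 for each prime q | 48.
z^(24) mod f = 1
z^(16) mod f = 2.
Since z^(24) = 1, the order of z divides 24 < 48; not primitive.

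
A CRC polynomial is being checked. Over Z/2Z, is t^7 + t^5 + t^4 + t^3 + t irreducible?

No

Write g(t) = t^7 + t^5 + t^4 + t^3 + t.
Check for roots in Z/2Z: g(0) = 0 → root; g(1) = 1.
g(0) = 0, so (t) divides g(t); g is reducible.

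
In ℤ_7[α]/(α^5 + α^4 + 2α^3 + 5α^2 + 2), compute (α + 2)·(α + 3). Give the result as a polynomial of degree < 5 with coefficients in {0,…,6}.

Multiply in ℤ_7[α]: (α + 2)·(α + 3) = α^2 + 5α + 6.
Reduced: α^2 + 5α + 6.

α^2 + 5α + 6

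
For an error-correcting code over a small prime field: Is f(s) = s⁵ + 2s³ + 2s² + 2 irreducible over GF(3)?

Check for roots in GF(3): f(0) = 2; f(1) = 1; f(2) = 1.
No roots, so no linear factors.
Monic irreducibles of degree 2 over GF(3): s² + 1, s² + s + 2, s² + 2s + 2.
None of them divide f (all give nonzero remainder).
No irreducible factor of degree ≤ 2 exists, so f is irreducible over GF(3).

Yes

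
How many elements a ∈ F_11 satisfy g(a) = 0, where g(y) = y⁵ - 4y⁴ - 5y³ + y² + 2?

Evaluate at each of the 11 elements of F_11:
g(0) = 2; g(1) = 6; g(2) = 0 → root; g(3) = 4; g(4) = 6; g(5) = 5; g(6) = 10; g(7) = 6; g(8) = 8; g(9) = 5; g(10) = 3.
Roots: {2}.

1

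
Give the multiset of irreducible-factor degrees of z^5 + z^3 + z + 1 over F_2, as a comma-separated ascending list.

1, 4

Write g(z) = z^5 + z^3 + z + 1.
Roots in F_2: g(0) = 1; g(1) = 0 → root.
Linear factors from roots: (z + 1).
Complete factorization: g(z) = (z + 1)·(z^4 + z^3 + 1).
Factor degrees with multiplicity: 1 + 4 = 5.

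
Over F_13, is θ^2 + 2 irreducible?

Yes

Write g(θ) = θ^2 + 2.
Check each element of F_13 for a root: g(0)=2, g(1)=3, g(2)=6, g(3)=11, g(4)=5, g(5)=1, g(6)=12, g(7)=12, g(8)=1, g(9)=5, g(10)=11, g(11)=6, g(12)=3.
No roots. A degree-2 polynomial over a field with no linear factor is irreducible.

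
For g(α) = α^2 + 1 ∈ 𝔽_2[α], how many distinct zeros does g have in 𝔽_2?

1

Evaluate at each of the 2 elements of 𝔽_2:
g(0) = 1; g(1) = 0 → root.
Roots: {1}.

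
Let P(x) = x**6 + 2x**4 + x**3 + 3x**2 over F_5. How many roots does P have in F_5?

Evaluate at each of the 5 elements of F_5:
P(0) = 0 → root; P(1) = 2; P(2) = 1; P(3) = 0 → root; P(4) = 0 → root.
Roots: {0, 3, 4}.

3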